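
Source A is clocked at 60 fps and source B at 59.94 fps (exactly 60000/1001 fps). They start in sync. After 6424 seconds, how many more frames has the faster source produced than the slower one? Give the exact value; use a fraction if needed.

35040/91 frames

A emits 60 × 6424 = 385440 frames; B emits 60000/1001 × 6424 = 35040000/91.
Difference = 35040/91 frames (≈ 385.0549); B is behind A.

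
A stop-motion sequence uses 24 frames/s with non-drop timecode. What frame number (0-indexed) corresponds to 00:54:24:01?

Total seconds to the label: (0 × 3600 + 54 × 60 + 24) = 3264.
Frame index = 3264 × 24 + 1 = 78337.

frame 78337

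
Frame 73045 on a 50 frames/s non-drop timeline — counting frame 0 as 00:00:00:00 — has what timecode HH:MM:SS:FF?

00:24:20:45

73045 ÷ 50 = 1460 full seconds, remainder 45 frames.
1460 s = 0 h 24 min 20 s.
Timecode: 00:24:20:45.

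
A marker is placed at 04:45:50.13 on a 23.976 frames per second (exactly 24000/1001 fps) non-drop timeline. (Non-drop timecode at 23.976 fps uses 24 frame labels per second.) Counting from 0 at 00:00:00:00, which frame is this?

Total seconds to the label: (4 × 3600 + 45 × 60 + 50) = 17150.
Frame index = 17150 × 24 + 13 = 411613.

411613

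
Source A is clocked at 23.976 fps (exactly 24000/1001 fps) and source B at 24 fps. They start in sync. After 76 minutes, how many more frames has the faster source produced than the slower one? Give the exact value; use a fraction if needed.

109440/1001 frames

76 min = 4560 s.
A emits 24000/1001 × 4560 = 109440000/1001 frames; B emits 24 × 4560 = 109440.
Difference = 109440/1001 frames (≈ 109.3307); B is ahead of A.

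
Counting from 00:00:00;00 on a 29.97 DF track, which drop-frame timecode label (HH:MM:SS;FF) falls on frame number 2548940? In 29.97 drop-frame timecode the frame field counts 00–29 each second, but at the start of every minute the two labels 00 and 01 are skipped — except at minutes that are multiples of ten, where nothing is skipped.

23:37:29;22

Each 10-minute DF block holds 10 × 60 × 30 − 9 × 2 = 17982 frames. 2548940 ÷ 17982 → 141 full blocks, remainder 13478.
Within the partial block the first minute is 1800 frames and each further minute 1798, so 7 further minute boundaries passed. Total skipped labels = 18 × 141 + 2 × 7 = 2552.
Non-drop label index = 2548940 + 2552 = 2551492; at 30 labels/s that is 23:37:29:22, i.e. DF 23:37:29;22.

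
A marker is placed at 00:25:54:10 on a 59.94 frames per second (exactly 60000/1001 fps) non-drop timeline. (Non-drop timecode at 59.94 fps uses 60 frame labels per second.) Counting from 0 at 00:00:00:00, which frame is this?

Total seconds to the label: (0 × 3600 + 25 × 60 + 54) = 1554.
Frame index = 1554 × 60 + 10 = 93250.

93250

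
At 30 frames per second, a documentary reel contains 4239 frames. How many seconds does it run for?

Running time = 4239 / (30) = 141.3 s.

141.3 seconds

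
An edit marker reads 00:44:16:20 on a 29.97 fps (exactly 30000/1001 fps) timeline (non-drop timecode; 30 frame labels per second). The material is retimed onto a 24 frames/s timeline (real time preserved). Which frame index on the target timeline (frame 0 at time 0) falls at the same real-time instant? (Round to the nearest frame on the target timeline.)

Source frame index: (0×3600 + 44×60 + 16) × 30 + 20 = 79700.
Real time: 79700 / (30000/1001) = 797797/300 s.
Target frame: (797797/300) × (24) = 1595594/25 ≈ 63823.760 → 63824.

frame 63824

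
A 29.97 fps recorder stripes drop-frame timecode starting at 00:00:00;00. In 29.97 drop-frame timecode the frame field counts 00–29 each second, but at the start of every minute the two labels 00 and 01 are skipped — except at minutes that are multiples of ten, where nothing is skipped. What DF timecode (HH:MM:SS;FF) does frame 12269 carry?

00:06:49;11

Each 10-minute DF block holds 10 × 60 × 30 − 9 × 2 = 17982 frames. 12269 ÷ 17982 → 0 full blocks, remainder 12269.
Within the partial block the first minute is 1800 frames and each further minute 1798, so 6 further minute boundaries passed. Total skipped labels = 18 × 0 + 2 × 6 = 12.
Non-drop label index = 12269 + 12 = 12281; at 30 labels/s that is 00:06:49:11, i.e. DF 00:06:49;11.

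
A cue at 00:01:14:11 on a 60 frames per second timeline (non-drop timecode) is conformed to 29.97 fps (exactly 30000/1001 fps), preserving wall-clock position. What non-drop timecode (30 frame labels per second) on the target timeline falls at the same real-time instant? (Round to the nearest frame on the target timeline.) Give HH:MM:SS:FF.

Source frame index: (0×3600 + 1×60 + 14) × 60 + 11 = 4451.
Real time: 4451 / (60) = 4451/60 s.
Target frame: (4451/60) × (30000/1001) = 2225500/1001 ≈ 2223.277 → 2223.
At 30 labels/s: frame 2223 → 00:01:14:03.

00:01:14:03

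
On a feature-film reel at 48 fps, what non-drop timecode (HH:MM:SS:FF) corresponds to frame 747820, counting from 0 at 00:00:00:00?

04:19:39:28

747820 ÷ 48 = 15579 full seconds, remainder 28 frames.
15579 s = 4 h 19 min 39 s.
Timecode: 04:19:39:28.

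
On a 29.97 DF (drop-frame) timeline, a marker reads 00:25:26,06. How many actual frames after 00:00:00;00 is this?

As if non-drop at 30 labels/s: (0 × 3600 + 25 × 60 + 26) × 30 + 6 = 45786.
Minute boundaries passed: 25; those not divisible by 10: 25 − 2 = 23; dropped labels = 2 × 23 = 46.
Actual frame index = 45786 − 46 = 45740.

45740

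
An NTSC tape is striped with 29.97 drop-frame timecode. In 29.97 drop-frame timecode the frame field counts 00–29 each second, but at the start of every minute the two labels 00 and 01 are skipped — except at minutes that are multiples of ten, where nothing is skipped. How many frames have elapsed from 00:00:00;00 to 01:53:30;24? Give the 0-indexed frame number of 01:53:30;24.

204120

Complete 10-minute blocks: 11, each 17982 frames → 197802.
Remaining 3 whole minutes in the current block: 1800 + 2 × 1798 = 5396 frames.
Within the current minute: 30 × 30 + 24 − 2 = 922 (labels ;00/;01 skipped at this minute). Total = 197802 + 5396 + 922 = 204120.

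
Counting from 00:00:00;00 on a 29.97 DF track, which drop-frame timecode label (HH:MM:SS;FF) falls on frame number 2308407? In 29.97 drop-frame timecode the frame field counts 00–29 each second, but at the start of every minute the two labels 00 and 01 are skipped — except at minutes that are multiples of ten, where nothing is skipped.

Each 10-minute DF block holds 10 × 60 × 30 − 9 × 2 = 17982 frames. 2308407 ÷ 17982 → 128 full blocks, remainder 6711.
Within the partial block the first minute is 1800 frames and each further minute 1798, so 3 further minute boundaries passed. Total skipped labels = 18 × 128 + 2 × 3 = 2310.
Non-drop label index = 2308407 + 2310 = 2310717; at 30 labels/s that is 21:23:43:27, i.e. DF 21:23:43;27.

21:23:43;27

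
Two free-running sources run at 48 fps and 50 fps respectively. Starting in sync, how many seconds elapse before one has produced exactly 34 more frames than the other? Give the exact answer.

17 seconds

The gap grows by |50 − 48| = 2 frames per second.
Time for a 34-frame gap: 34 ÷ (2) = 17 s.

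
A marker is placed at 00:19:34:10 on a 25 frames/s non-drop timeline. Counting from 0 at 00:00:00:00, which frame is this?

29360

Total seconds to the label: (0 × 3600 + 19 × 60 + 34) = 1174.
Frame index = 1174 × 25 + 10 = 29360.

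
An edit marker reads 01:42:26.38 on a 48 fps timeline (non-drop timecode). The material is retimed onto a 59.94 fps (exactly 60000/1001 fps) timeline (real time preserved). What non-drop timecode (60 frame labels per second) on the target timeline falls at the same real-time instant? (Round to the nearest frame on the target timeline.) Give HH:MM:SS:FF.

01:42:20:39

Source frame index: (1×3600 + 42×60 + 26) × 48 + 38 = 295046.
Real time: 295046 / (48) = 147523/24 s.
Target frame: (147523/24) × (60000/1001) = 368807500/1001 ≈ 368439.061 → 368439.
At 60 labels/s: frame 368439 → 01:42:20:39.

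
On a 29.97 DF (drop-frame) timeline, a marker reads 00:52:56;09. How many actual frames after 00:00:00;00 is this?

95195

As if non-drop at 30 labels/s: (0 × 3600 + 52 × 60 + 56) × 30 + 9 = 95289.
Minute boundaries passed: 52; those not divisible by 10: 52 − 5 = 47; dropped labels = 2 × 47 = 94.
Actual frame index = 95289 − 94 = 95195.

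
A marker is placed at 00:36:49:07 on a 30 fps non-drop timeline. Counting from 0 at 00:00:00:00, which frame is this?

Total seconds to the label: (0 × 3600 + 36 × 60 + 49) = 2209.
Frame index = 2209 × 30 + 7 = 66277.

66277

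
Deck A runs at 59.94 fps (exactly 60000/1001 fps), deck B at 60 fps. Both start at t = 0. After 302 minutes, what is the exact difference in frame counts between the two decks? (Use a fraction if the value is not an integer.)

302 min = 18120 s.
A emits 60000/1001 × 18120 = 1087200000/1001 frames; B emits 60 × 18120 = 1087200.
Difference = 1087200/1001 frames (≈ 1086.1139); B is ahead of A.

1087200/1001 frames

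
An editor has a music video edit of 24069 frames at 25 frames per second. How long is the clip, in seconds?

962.76 seconds

Running time = 24069 / (25) = 962.76 s.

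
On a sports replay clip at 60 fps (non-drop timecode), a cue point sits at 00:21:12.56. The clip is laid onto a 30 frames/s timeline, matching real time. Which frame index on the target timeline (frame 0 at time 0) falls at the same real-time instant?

frame 38188

Source frame index: (0×3600 + 21×60 + 12) × 60 + 56 = 76376.
Real time: 76376 / (60) = 19094/15 s.
Target frame: (19094/15) × (30) = 38188.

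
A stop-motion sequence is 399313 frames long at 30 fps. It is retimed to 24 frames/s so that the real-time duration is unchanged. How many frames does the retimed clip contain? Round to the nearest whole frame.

319450 frames

Frames at target rate = 399313 × (24) / (30) = 1597252/5 ≈ 319450.400.
Nearest whole frame: 319450.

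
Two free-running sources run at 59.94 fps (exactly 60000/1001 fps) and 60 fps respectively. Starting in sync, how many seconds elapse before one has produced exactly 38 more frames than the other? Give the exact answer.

The gap grows by |60 − 60000/1001| = 60/1001 frames per second.
Time for a 38-frame gap: 38 ÷ (60/1001) = 19019/30 s.

19019/30 seconds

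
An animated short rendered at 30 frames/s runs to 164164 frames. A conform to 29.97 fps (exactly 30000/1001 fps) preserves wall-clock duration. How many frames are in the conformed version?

Target frames = source frames × (target rate / source rate) = 164164 × (30000/1001)/(30) = 164164 × 1000/1001 = 164000.

164000 frames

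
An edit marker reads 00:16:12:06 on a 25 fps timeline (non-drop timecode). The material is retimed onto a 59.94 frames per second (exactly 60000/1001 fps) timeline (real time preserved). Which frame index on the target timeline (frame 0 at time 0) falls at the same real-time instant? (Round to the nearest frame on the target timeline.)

Source frame index: (0×3600 + 16×60 + 12) × 25 + 6 = 24306.
Real time: 24306 / (25) = 24306/25 s.
Target frame: (24306/25) × (60000/1001) = 58334400/1001 ≈ 58276.124 → 58276.

frame 58276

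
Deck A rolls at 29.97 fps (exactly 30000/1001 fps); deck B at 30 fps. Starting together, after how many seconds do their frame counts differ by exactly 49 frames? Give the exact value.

49049/30 seconds

The gap grows by |30 − 30000/1001| = 30/1001 frames per second.
Time for a 49-frame gap: 49 ÷ (30/1001) = 49049/30 s.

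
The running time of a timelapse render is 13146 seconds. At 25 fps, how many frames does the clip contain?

328650 frames

Frames = 13146 × 25 = 328650.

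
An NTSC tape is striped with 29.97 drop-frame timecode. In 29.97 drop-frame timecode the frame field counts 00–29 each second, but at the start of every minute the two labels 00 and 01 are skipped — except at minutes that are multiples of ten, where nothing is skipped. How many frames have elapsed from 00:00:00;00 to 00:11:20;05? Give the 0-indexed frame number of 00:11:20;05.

As if non-drop at 30 labels/s: (0 × 3600 + 11 × 60 + 20) × 30 + 5 = 20405.
Minute boundaries passed: 11; those not divisible by 10: 11 − 1 = 10; dropped labels = 2 × 10 = 20.
Actual frame index = 20405 − 20 = 20385.

20385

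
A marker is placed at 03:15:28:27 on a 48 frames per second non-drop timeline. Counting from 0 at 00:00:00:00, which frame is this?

Total seconds to the label: (3 × 3600 + 15 × 60 + 28) = 11728.
Frame index = 11728 × 48 + 27 = 562971.

frame 562971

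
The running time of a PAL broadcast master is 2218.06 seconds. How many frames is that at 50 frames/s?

110903 frames

Frames = 2218.06 × 50 = 110903.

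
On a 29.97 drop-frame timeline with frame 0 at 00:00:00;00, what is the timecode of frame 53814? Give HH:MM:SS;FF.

00:29:55;18

Each 10-minute DF block holds 10 × 60 × 30 − 9 × 2 = 17982 frames. 53814 ÷ 17982 → 2 full blocks, remainder 17850.
Within the partial block the first minute is 1800 frames and each further minute 1798, so 9 further minute boundaries passed. Total skipped labels = 18 × 2 + 2 × 9 = 54.
Non-drop label index = 53814 + 54 = 53868; at 30 labels/s that is 00:29:55:18, i.e. DF 00:29:55;18.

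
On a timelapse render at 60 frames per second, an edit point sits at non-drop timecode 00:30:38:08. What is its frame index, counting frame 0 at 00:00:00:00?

Total seconds to the label: (0 × 3600 + 30 × 60 + 38) = 1838.
Frame index = 1838 × 60 + 8 = 110288.

110288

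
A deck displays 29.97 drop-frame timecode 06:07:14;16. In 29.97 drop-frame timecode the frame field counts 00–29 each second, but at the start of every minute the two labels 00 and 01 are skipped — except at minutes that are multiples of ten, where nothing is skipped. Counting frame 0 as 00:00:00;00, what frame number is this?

Complete 10-minute blocks: 36, each 17982 frames → 647352.
Remaining 7 whole minutes in the current block: 1800 + 6 × 1798 = 12588 frames.
Within the current minute: 14 × 30 + 16 − 2 = 434 (labels ;00/;01 skipped at this minute). Total = 647352 + 12588 + 434 = 660374.

660374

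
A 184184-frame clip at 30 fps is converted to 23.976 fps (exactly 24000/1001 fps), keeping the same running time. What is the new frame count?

Target frames = source frames × (target rate / source rate) = 184184 × (24000/1001)/(30) = 184184 × 800/1001 = 147200.

147200 frames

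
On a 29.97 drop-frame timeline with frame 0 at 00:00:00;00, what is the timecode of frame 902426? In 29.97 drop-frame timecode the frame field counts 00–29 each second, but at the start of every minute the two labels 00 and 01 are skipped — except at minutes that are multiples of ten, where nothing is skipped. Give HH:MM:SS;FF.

Ten DF minutes hold 17982 frames, so frame 902426 lies in block 50 (frames 899100–917081) with 3326 frames into that block.
The block's first minute is 1800 frames and the rest 1798 each; 3326 frames reaches minute 1, so 50 × 18 + 1 × 2 = 902 labels have been skipped so far.
Adding those back, label number 902426 + 902 = 903328 at 30 labels/s is 30110 s + 28 f = 8 h 21 min 50 s frame 28, i.e. 08:21:50;28.

08:21:50;28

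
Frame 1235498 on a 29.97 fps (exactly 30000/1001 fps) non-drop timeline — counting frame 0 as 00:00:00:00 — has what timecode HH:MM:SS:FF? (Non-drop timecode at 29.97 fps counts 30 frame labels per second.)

11:26:23:08

1235498 ÷ 30 = 41183 full seconds, remainder 8 frames.
41183 s = 11 h 26 min 23 s.
Timecode: 11:26:23:08.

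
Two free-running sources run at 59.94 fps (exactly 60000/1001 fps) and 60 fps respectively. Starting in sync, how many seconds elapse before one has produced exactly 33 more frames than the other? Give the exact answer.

550.55 seconds

The gap grows by |60 − 60000/1001| = 60/1001 frames per second.
Time for a 33-frame gap: 33 ÷ (60/1001) = 550.55 s.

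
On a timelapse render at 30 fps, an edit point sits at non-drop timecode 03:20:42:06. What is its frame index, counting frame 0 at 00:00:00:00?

Total seconds to the label: (3 × 3600 + 20 × 60 + 42) = 12042.
Frame index = 12042 × 30 + 6 = 361266.

361266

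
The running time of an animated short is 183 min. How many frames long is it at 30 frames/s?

329400 frames

183 min = 10980 s.
Frames = 10980 × 30 = 329400.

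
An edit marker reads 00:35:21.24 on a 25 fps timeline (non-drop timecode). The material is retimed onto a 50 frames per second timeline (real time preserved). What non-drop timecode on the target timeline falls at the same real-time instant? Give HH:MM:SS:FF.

Source frame index: (0×3600 + 35×60 + 21) × 25 + 24 = 53049.
Real time: 53049 / (25) = 53049/25 s.
Target frame: (53049/25) × (50) = 106098.
At 50 labels/s: frame 106098 → 00:35:21:48.

00:35:21:48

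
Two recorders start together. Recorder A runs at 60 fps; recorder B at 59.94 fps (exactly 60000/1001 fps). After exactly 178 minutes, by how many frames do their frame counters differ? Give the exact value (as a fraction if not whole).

178 min = 10680 s.
A emits 60 × 10680 = 640800 frames; B emits 60000/1001 × 10680 = 640800000/1001.
Difference = 640800/1001 frames (≈ 640.1598); B is behind A.

640800/1001 frames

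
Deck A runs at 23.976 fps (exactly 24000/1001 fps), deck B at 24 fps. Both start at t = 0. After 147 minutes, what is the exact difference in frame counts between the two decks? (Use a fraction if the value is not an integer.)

30240/143 frames

147 min = 8820 s.
A emits 24000/1001 × 8820 = 30240000/143 frames; B emits 24 × 8820 = 211680.
Difference = 30240/143 frames (≈ 211.4685); B is ahead of A.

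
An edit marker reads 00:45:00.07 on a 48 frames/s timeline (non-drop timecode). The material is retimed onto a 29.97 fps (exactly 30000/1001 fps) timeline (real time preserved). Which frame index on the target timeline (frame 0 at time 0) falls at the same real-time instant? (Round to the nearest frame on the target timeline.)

frame 80923

Source frame index: (0×3600 + 45×60 + 0) × 48 + 7 = 129607.
Real time: 129607 / (48) = 129607/48 s.
Target frame: (129607/48) × (30000/1001) = 81004375/1001 ≈ 80923.452 → 80923.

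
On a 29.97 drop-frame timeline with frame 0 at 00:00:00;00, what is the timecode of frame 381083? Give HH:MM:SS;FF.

03:31:55;13

Each 10-minute DF block holds 10 × 60 × 30 − 9 × 2 = 17982 frames. 381083 ÷ 17982 → 21 full blocks, remainder 3461.
Within the partial block the first minute is 1800 frames and each further minute 1798, so 1 further minute boundary passed. Total skipped labels = 18 × 21 + 2 × 1 = 380.
Non-drop label index = 381083 + 380 = 381463; at 30 labels/s that is 03:31:55:13, i.e. DF 03:31:55;13.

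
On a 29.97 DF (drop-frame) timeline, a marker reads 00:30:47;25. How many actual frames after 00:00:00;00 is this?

Complete 10-minute blocks: 3, each 17982 frames → 53946.
Remaining 0 whole minutes in the current block: 0 frames.
Within the current minute: 47 × 30 + 25 = 1435. Total = 53946 + 0 + 1435 = 55381.

55381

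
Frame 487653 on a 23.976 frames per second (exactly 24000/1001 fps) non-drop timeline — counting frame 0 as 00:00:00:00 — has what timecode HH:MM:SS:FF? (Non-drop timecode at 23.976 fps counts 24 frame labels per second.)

05:38:38:21

487653 ÷ 24 = 20318 full seconds, remainder 21 frames.
20318 s = 5 h 38 min 38 s.
Timecode: 05:38:38:21.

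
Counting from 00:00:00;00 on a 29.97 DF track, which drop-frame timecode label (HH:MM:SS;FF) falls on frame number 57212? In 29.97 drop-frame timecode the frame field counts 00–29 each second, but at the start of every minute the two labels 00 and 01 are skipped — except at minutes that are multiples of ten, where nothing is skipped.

00:31:48;28

Each 10-minute DF block holds 10 × 60 × 30 − 9 × 2 = 17982 frames. 57212 ÷ 17982 → 3 full blocks, remainder 3266.
Within the partial block the first minute is 1800 frames and each further minute 1798, so 1 further minute boundary passed. Total skipped labels = 18 × 3 + 2 × 1 = 56.
Non-drop label index = 57212 + 56 = 57268; at 30 labels/s that is 00:31:48:28, i.e. DF 00:31:48;28.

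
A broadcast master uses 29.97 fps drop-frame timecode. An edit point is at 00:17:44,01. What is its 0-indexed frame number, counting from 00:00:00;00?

31889

Complete 10-minute blocks: 1, each 17982 frames → 17982.
Remaining 7 whole minutes in the current block: 1800 + 6 × 1798 = 12588 frames.
Within the current minute: 44 × 30 + 1 − 2 = 1319 (labels ;00/;01 skipped at this minute). Total = 17982 + 12588 + 1319 = 31889.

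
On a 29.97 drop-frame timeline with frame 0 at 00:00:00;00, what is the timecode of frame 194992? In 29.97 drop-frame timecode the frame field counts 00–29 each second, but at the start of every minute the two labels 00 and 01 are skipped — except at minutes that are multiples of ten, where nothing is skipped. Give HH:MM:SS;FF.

01:48:26;08

Ten DF minutes hold 17982 frames, so frame 194992 lies in block 10 (frames 179820–197801) with 15172 frames into that block.
The block's first minute is 1800 frames and the rest 1798 each; 15172 frames reaches minute 8, so 10 × 18 + 8 × 2 = 196 labels have been skipped so far.
Adding those back, label number 194992 + 196 = 195188 at 30 labels/s is 6506 s + 8 f = 1 h 48 min 26 s frame 8, i.e. 01:48:26;08.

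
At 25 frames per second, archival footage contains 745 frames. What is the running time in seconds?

Running time = 745 / (25) = 29.8 s.

29.8 seconds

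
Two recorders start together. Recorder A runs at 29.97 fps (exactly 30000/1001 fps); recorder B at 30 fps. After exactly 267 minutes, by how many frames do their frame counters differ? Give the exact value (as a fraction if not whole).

480600/1001 frames

267 min = 16020 s.
A emits 30000/1001 × 16020 = 480600000/1001 frames; B emits 30 × 16020 = 480600.
Difference = 480600/1001 frames (≈ 480.1199); B is ahead of A.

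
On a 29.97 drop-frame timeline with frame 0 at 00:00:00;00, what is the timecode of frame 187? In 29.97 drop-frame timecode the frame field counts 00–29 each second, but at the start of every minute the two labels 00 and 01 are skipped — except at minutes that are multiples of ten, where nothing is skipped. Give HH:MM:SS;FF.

00:00:06;07

Each 10-minute DF block holds 10 × 60 × 30 − 9 × 2 = 17982 frames. 187 ÷ 17982 → 0 full blocks, remainder 187.
Within the partial block the first minute is 1800 frames and each further minute 1798, so 0 further minute boundaries passed. Total skipped labels = 18 × 0 + 2 × 0 = 0.
Non-drop label index = 187 + 0 = 187; at 30 labels/s that is 00:00:06:07, i.e. DF 00:00:06;07.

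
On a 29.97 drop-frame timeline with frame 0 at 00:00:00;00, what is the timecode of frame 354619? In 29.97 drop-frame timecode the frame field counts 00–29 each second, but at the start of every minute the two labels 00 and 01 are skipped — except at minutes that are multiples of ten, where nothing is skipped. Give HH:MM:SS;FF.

Ten DF minutes hold 17982 frames, so frame 354619 lies in block 19 (frames 341658–359639) with 12961 frames into that block.
The block's first minute is 1800 frames and the rest 1798 each; 12961 frames reaches minute 7, so 19 × 18 + 7 × 2 = 356 labels have been skipped so far.
Adding those back, label number 354619 + 356 = 354975 at 30 labels/s is 11832 s + 15 f = 3 h 17 min 12 s frame 15, i.e. 03:17:12;15.

03:17:12;15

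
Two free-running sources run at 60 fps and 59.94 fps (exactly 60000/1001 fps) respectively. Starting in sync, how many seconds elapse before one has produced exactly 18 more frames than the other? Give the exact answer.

The gap grows by |60000/1001 − 60| = 60/1001 frames per second.
Time for a 18-frame gap: 18 ÷ (60/1001) = 300.3 s.

300.3 seconds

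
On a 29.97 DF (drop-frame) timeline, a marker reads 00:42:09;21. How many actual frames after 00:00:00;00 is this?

75815

As if non-drop at 30 labels/s: (0 × 3600 + 42 × 60 + 9) × 30 + 21 = 75891.
Minute boundaries passed: 42; those not divisible by 10: 42 − 4 = 38; dropped labels = 2 × 38 = 76.
Actual frame index = 75891 − 76 = 75815.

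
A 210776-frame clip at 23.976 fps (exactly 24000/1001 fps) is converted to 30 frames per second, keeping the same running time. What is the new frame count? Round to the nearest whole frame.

Frames at target rate = 210776 × (30) / (24000/1001) = 26373347/100 ≈ 263733.470.
Nearest whole frame: 263733.

263733 frames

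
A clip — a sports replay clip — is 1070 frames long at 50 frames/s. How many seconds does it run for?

Running time = 1070 / (50) = 21.4 s.

21.4 seconds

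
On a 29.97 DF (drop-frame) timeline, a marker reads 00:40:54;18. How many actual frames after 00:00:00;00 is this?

As if non-drop at 30 labels/s: (0 × 3600 + 40 × 60 + 54) × 30 + 18 = 73638.
Minute boundaries passed: 40; those not divisible by 10: 40 − 4 = 36; dropped labels = 2 × 36 = 72.
Actual frame index = 73638 − 72 = 73566.

73566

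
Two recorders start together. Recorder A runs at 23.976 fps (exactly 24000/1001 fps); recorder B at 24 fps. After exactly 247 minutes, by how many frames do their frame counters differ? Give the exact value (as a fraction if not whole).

27360/77 frames

247 min = 14820 s.
A emits 24000/1001 × 14820 = 27360000/77 frames; B emits 24 × 14820 = 355680.
Difference = 27360/77 frames (≈ 355.3247); B is ahead of A.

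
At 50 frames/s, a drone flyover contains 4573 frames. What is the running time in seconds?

Running time = 4573 / (50) = 91.46 s.

91.46 seconds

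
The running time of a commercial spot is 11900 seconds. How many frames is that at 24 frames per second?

285600 frames

Frames = 11900 × 24 = 285600.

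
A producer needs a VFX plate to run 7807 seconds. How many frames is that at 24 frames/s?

187368 frames

Frames = 7807 × 24 = 187368.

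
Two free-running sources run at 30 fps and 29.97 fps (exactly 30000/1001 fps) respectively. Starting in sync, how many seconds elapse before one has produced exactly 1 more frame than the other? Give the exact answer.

The gap grows by |30000/1001 − 30| = 30/1001 frames per second.
Time for a 1-frame gap: 1 ÷ (30/1001) = 1001/30 s.

1001/30 seconds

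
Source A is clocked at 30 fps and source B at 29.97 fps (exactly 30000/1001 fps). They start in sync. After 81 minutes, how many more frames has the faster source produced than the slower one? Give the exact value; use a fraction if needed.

81 min = 4860 s.
A emits 30 × 4860 = 145800 frames; B emits 30000/1001 × 4860 = 145800000/1001.
Difference = 145800/1001 frames (≈ 145.6543); B is behind A.

145800/1001 frames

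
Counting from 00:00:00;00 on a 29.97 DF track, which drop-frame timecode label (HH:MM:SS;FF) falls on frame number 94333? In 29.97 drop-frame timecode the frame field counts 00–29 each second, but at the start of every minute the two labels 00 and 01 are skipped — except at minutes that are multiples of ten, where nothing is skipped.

00:52:27;17

Ten DF minutes hold 17982 frames, so frame 94333 lies in block 5 (frames 89910–107891) with 4423 frames into that block.
The block's first minute is 1800 frames and the rest 1798 each; 4423 frames reaches minute 2, so 5 × 18 + 2 × 2 = 94 labels have been skipped so far.
Adding those back, label number 94333 + 94 = 94427 at 30 labels/s is 3147 s + 17 f = 0 h 52 min 27 s frame 17, i.e. 00:52:27;17.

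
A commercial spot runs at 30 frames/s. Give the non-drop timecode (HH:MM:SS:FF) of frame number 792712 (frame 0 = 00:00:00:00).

07:20:23:22

792712 ÷ 30 = 26423 full seconds, remainder 22 frames.
26423 s = 7 h 20 min 23 s.
Timecode: 07:20:23:22.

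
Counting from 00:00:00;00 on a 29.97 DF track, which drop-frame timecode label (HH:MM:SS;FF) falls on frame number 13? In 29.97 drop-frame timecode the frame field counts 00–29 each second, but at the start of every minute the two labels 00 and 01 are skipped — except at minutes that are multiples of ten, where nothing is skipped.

00:00:00;13

Ten DF minutes hold 17982 frames, so frame 13 lies in block 0 (frames 0–17981) with 13 frames into that block.
The block's first minute is 1800 frames and the rest 1798 each; 13 frames reaches minute 0, so 0 × 18 + 0 × 2 = 0 labels have been skipped so far.
Adding those back, label number 13 + 0 = 13 at 30 labels/s is 0 s + 13 f = 0 h 0 min 0 s frame 13, i.e. 00:00:00;13.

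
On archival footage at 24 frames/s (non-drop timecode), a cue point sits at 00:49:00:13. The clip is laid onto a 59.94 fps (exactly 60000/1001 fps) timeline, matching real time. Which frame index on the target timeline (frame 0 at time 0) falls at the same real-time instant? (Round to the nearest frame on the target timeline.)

frame 176256

Source frame index: (0×3600 + 49×60 + 0) × 24 + 13 = 70573.
Real time: 70573 / (24) = 70573/24 s.
Target frame: (70573/24) × (60000/1001) = 176432500/1001 ≈ 176256.244 → 176256.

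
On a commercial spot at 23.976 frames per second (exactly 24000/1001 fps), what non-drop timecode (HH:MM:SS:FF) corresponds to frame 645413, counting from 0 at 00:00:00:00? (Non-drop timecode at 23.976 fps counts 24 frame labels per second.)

07:28:12:05

645413 ÷ 24 = 26892 full seconds, remainder 5 frames.
26892 s = 7 h 28 min 12 s.
Timecode: 07:28:12:05.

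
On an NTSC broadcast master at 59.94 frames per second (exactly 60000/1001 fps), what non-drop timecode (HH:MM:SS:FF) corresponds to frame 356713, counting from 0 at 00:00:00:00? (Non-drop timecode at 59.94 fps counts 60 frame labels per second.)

356713 ÷ 60 = 5945 full seconds, remainder 13 frames.
5945 s = 1 h 39 min 5 s.
Timecode: 01:39:05:13.

01:39:05:13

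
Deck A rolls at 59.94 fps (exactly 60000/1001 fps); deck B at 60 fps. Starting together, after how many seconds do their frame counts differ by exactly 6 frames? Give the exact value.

The gap grows by |60 − 60000/1001| = 60/1001 frames per second.
Time for a 6-frame gap: 6 ÷ (60/1001) = 100.1 s.

100.1 seconds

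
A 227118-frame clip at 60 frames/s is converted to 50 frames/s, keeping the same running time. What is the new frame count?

Frames at target rate = 227118 × (50) / (60) = 189265.

189265 frames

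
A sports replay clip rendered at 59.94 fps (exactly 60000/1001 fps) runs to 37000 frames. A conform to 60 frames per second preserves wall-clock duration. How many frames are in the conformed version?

37037 frames

Target frames = source frames × (target rate / source rate) = 37000 × (60)/(60000/1001) = 37000 × 1001/1000 = 37037.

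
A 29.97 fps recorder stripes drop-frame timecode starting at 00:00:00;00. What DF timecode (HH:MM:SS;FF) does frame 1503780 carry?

13:56:16;06

Ten DF minutes hold 17982 frames, so frame 1503780 lies in block 83 (frames 1492506–1510487) with 11274 frames into that block.
The block's first minute is 1800 frames and the rest 1798 each; 11274 frames reaches minute 6, so 83 × 18 + 6 × 2 = 1506 labels have been skipped so far.
Adding those back, label number 1503780 + 1506 = 1505286 at 30 labels/s is 50176 s + 6 f = 13 h 56 min 16 s frame 6, i.e. 13:56:16;06.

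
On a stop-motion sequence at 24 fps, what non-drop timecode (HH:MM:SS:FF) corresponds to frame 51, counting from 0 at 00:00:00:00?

00:00:02:03

51 ÷ 24 = 2 full seconds, remainder 3 frames.
2 s = 0 h 0 min 2 s.
Timecode: 00:00:02:03.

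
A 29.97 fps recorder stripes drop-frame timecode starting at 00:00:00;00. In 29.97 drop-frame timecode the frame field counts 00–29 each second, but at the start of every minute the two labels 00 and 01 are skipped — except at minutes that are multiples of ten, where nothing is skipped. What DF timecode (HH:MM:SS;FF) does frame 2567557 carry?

Each 10-minute DF block holds 10 × 60 × 30 − 9 × 2 = 17982 frames. 2567557 ÷ 17982 → 142 full blocks, remainder 14113.
Within the partial block the first minute is 1800 frames and each further minute 1798, so 7 further minute boundaries passed. Total skipped labels = 18 × 142 + 2 × 7 = 2570.
Non-drop label index = 2567557 + 2570 = 2570127; at 30 labels/s that is 23:47:50:27, i.e. DF 23:47:50;27.

23:47:50;27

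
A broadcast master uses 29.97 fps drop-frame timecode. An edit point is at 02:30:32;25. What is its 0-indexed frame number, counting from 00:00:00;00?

270715

As if non-drop at 30 labels/s: (2 × 3600 + 30 × 60 + 32) × 30 + 25 = 270985.
Minute boundaries passed: 150; those not divisible by 10: 150 − 15 = 135; dropped labels = 2 × 135 = 270.
Actual frame index = 270985 − 270 = 270715.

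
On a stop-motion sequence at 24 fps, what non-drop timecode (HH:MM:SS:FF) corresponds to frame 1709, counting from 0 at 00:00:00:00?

1709 ÷ 24 = 71 full seconds, remainder 5 frames.
71 s = 0 h 1 min 11 s.
Timecode: 00:01:11:05.

00:01:11:05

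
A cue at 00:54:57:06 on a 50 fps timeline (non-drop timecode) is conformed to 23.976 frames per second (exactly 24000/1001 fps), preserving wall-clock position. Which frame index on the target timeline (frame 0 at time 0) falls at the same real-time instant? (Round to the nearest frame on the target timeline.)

Source frame index: (0×3600 + 54×60 + 57) × 50 + 6 = 164856.
Real time: 164856 / (50) = 82428/25 s.
Target frame: (82428/25) × (24000/1001) = 79130880/1001 ≈ 79051.828 → 79052.

frame 79052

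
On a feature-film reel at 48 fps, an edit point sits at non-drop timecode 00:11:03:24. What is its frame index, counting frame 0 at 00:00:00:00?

Total seconds to the label: (0 × 3600 + 11 × 60 + 3) = 663.
Frame index = 663 × 48 + 24 = 31848.

31848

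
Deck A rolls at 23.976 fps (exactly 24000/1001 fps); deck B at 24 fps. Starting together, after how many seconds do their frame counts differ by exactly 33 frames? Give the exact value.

The gap grows by |24 − 24000/1001| = 24/1001 frames per second.
Time for a 33-frame gap: 33 ÷ (24/1001) = 1376.375 s.

1376.375 seconds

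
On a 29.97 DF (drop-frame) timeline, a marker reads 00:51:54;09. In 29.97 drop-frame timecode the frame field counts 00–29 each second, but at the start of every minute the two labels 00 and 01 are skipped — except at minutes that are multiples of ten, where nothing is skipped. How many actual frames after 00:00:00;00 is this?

As if non-drop at 30 labels/s: (0 × 3600 + 51 × 60 + 54) × 30 + 9 = 93429.
Minute boundaries passed: 51; those not divisible by 10: 51 − 5 = 46; dropped labels = 2 × 46 = 92.
Actual frame index = 93429 − 92 = 93337.

93337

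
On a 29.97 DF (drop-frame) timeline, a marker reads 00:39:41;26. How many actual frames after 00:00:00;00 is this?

71384

Complete 10-minute blocks: 3, each 17982 frames → 53946.
Remaining 9 whole minutes in the current block: 1800 + 8 × 1798 = 16184 frames.
Within the current minute: 41 × 30 + 26 − 2 = 1254 (labels ;00/;01 skipped at this minute). Total = 53946 + 16184 + 1254 = 71384.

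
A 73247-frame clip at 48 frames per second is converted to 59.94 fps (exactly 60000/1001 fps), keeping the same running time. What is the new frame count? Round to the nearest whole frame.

91467 frames

Frames at target rate = 73247 × (60000/1001) / (48) = 91558750/1001 ≈ 91467.283.
Nearest whole frame: 91467.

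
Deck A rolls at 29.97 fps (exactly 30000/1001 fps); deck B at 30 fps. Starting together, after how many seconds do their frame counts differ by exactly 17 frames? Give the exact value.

17017/30 seconds

The gap grows by |30 − 30000/1001| = 30/1001 frames per second.
Time for a 17-frame gap: 17 ÷ (30/1001) = 17017/30 s.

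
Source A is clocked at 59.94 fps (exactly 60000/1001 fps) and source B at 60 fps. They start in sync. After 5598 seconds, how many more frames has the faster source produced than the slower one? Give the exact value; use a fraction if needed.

335880/1001 frames

A emits 60000/1001 × 5598 = 335880000/1001 frames; B emits 60 × 5598 = 335880.
Difference = 335880/1001 frames (≈ 335.5445); B is ahead of A.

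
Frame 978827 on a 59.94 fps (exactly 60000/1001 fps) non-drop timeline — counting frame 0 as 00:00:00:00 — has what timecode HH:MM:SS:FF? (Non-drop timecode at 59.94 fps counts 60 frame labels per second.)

978827 ÷ 60 = 16313 full seconds, remainder 47 frames.
16313 s = 4 h 31 min 53 s.
Timecode: 04:31:53:47.

04:31:53:47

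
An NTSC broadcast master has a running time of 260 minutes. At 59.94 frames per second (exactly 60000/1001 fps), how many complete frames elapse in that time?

260 min = 15600 s.
Frames = 15600 × 60000/1001 = 72000000/77 ≈ 935064.9351.
Complete frames: 935064.

935064 frames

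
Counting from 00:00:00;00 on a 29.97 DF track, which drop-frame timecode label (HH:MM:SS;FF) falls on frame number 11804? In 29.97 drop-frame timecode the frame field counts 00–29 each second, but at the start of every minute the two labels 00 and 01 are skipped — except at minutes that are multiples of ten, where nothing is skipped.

00:06:33;26

Ten DF minutes hold 17982 frames, so frame 11804 lies in block 0 (frames 0–17981) with 11804 frames into that block.
The block's first minute is 1800 frames and the rest 1798 each; 11804 frames reaches minute 6, so 0 × 18 + 6 × 2 = 12 labels have been skipped so far.
Adding those back, label number 11804 + 12 = 11816 at 30 labels/s is 393 s + 26 f = 0 h 6 min 33 s frame 26, i.e. 00:06:33;26.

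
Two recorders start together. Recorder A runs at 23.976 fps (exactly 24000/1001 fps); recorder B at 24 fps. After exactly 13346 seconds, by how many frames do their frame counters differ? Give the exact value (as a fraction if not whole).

320304/1001 frames

A emits 24000/1001 × 13346 = 320304000/1001 frames; B emits 24 × 13346 = 320304.
Difference = 320304/1001 frames (≈ 319.9840); B is ahead of A.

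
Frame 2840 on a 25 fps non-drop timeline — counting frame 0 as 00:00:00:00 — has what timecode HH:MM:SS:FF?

2840 ÷ 25 = 113 full seconds, remainder 15 frames.
113 s = 0 h 1 min 53 s.
Timecode: 00:01:53:15.

00:01:53:15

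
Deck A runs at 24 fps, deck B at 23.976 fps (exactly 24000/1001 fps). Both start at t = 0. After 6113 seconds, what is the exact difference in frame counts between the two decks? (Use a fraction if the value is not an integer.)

A emits 24 × 6113 = 146712 frames; B emits 24000/1001 × 6113 = 146712000/1001.
Difference = 146712/1001 frames (≈ 146.5654); B is behind A.

146712/1001 frames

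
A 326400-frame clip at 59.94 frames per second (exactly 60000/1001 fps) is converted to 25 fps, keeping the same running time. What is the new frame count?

Target frames = source frames × (target rate / source rate) = 326400 × (25)/(60000/1001) = 326400 × 1001/2400 = 136136.

136136 frames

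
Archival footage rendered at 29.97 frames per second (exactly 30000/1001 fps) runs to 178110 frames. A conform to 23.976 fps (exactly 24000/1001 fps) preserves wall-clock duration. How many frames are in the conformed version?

Target frames = source frames × (target rate / source rate) = 178110 × (24000/1001)/(30000/1001) = 178110 × 4/5 = 142488.

142488 frames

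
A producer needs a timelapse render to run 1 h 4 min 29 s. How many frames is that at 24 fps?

92856 frames

1 h 4 min 29 s = 3869 s.
Frames = 3869 × 24 = 92856.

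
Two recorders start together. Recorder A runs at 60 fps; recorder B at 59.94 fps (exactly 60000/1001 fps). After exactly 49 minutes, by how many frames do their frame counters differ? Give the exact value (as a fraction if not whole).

49 min = 2940 s.
A emits 60 × 2940 = 176400 frames; B emits 60000/1001 × 2940 = 25200000/143.
Difference = 25200/143 frames (≈ 176.2238); B is behind A.

25200/143 frames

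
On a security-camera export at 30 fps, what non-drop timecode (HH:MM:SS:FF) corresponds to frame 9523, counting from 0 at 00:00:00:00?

00:05:17:13

9523 ÷ 30 = 317 full seconds, remainder 13 frames.
317 s = 0 h 5 min 17 s.
Timecode: 00:05:17:13.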